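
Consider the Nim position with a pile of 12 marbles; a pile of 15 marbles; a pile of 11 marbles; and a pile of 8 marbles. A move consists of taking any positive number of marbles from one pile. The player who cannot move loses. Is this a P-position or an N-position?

Compute the nim-sum pairwise:
12 ⊕ 15 = 3
3 ⊕ 11 = 8
8 ⊕ 8 = 0
The nim-sum is 0, so this is a P-position: the player to move is in a losing position under optimal play.

P-position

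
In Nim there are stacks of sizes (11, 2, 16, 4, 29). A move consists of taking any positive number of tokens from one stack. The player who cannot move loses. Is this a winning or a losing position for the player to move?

Losing position

Compute the nim-sum pairwise:
11 XOR 2 = 9
9 XOR 16 = 25
25 XOR 4 = 29
29 XOR 29 = 0
The nim-sum is 0, so this is a P-position: the player to move is in a losing position under optimal play.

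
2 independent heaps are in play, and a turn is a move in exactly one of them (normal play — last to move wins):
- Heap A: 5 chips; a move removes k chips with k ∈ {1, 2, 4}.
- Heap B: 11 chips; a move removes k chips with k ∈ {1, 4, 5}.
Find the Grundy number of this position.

3

Grundy values for heap A (subtraction set {1, 2, 4}):
k:     0  1  2  3  4  5
g(k):  0  1  2  0  1  2
So g(5) = 2.
For heap B, compute g(0), g(1), … with moves {1, 4, 5}:
g(0) = mex{} = 0
g(1) = mex{0} = 1
g(2) = mex{1} = 0
g(3) = mex{0} = 1
g(4) = mex{0,1} = 2
g(5) = mex{0,1,2} = 3
g(6) = mex{0,1,3} = 2
g(7) = mex{0,1,2} = 3
g(8) = mex{1,2,3} = 0
g(9) = mex{0,2,3} = 1
g(10) = mex{1,2,3} = 0
g(11) = mex{0,2,3} = 1
So g(11) = 1.
The value of a disjunctive sum is the nim-sum of the parts.
Combined value = 2 XOR 1 = 3.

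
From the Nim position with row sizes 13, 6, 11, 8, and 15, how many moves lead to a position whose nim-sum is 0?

Compute the nim-sum pairwise:
13 ⊕ 6 = 11
11 ⊕ 11 = 0
0 ⊕ 8 = 8
8 ⊕ 15 = 7
The overall nim-sum is X = 7. A row of size p has a winning move iff p XOR X < p (reduce it to p XOR X).
  13: 13 XOR 7 = 10 < 13 — winning move (to 10).
  6: 6 XOR 7 = 1 < 6 — winning move (to 1).
  11: 11 XOR 7 = 12 ≥ 11 — no move.
  8: 8 XOR 7 = 15 ≥ 8 — no move.
  15: 15 XOR 7 = 8 < 15 — winning move (to 8).
That gives 3 winning moves.

3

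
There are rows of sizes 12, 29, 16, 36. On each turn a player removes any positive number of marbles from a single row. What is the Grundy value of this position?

37

Write each in binary and XOR column by column:
  001100  (12)
  011101  (29)
  010000  (16)
  100100  (36)
  ------
  100101  (37)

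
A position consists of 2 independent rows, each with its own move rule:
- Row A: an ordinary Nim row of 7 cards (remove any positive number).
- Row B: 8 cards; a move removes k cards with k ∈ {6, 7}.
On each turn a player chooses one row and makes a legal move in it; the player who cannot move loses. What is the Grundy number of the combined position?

Row A is a plain Nim row of size 7, so its Grundy value is 7.
For row B, compute g(0), g(1), … with moves {6, 7}:
k:     0  1  2  3  4  5  6  7  8
g(k):  0  0  0  0  0  0  1  1  1
So g(8) = 1.
By the Sprague-Grundy theorem, the Grundy value of a sum of independent games is the XOR of the component values.
Combined value = 7 XOR 1 = 6.

6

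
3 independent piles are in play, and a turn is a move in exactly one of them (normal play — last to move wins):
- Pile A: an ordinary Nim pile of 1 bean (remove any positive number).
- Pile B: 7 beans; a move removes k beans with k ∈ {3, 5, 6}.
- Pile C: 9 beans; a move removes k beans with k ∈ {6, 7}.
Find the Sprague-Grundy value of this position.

2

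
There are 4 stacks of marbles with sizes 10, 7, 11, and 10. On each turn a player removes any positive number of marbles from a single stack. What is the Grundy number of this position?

12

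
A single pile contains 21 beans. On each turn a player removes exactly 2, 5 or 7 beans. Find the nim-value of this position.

2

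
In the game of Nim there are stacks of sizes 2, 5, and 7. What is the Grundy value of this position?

0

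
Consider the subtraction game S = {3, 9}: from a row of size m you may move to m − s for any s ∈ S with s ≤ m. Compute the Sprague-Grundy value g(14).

Compute g(0), g(1), … for moves {3, 9}:
g(0) = mex{} = 0
g(1) = mex{} = 0
g(2) = mex{} = 0
g(3) = mex{0} = 1
g(4) = mex{0} = 1
g(5) = mex{0} = 1
g(6) = mex{1} = 0
g(7) = mex{1} = 0
g(8) = mex{1} = 0
g(9) = mex{0} = 1
g(10) = mex{0} = 1
g(11) = mex{0} = 1
g(12) = mex{1} = 0
g(13) = mex{1} = 0
g(14) = mex{1} = 0
So g(14) = 0.

0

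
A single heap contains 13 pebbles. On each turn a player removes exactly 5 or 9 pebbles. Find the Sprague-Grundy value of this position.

2

Compute g(0), g(1), … for moves {5, 9}:
k:     0  1  2  3  4  5  6  7  8  9 10 11 12 13
g(k):  0  0  0  0  0  1  1  1  1  1  2  2  2  2
So g(13) = 2.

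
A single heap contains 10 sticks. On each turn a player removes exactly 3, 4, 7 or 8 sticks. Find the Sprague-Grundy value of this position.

3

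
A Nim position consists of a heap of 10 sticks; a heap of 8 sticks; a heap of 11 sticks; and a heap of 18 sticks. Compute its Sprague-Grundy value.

27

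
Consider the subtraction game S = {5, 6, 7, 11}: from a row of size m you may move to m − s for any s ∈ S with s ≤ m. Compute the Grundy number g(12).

Grundy values for subtraction set {5, 6, 7, 11}:
g(0) = mex{} = 0
g(1) = mex{} = 0
g(2) = mex{} = 0
g(3) = mex{} = 0
g(4) = mex{} = 0
g(5) = mex{0} = 1
g(6) = mex{0} = 1
g(7) = mex{0} = 1
g(8) = mex{0} = 1
g(9) = mex{0} = 1
g(10) = mex{0,1} = 2
g(11) = mex{0,1} = 2
g(12) = mex{0,1} = 2
So g(12) = 2.

2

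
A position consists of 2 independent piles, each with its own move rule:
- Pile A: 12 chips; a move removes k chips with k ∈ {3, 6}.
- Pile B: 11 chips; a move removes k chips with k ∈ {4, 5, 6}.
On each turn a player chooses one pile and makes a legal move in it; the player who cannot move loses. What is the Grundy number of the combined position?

1

For pile A, compute g(0), g(1), … with moves {3, 6}:
k:     0  1  2  3  4  5  6  7  8  9 10 11 12
g(k):  0  0  0  1  1  1  2  2  2  0  0  0  1
So g(12) = 1.
Grundy values for pile B (subtraction set {4, 5, 6}):
g(0) = mex{} = 0
g(1) = mex{} = 0
g(2) = mex{} = 0
g(3) = mex{} = 0
g(4) = mex{0} = 1
g(5) = mex{0} = 1
g(6) = mex{0} = 1
g(7) = mex{0} = 1
g(8) = mex{0,1} = 2
g(9) = mex{0,1} = 2
g(10) = mex{1} = 0
g(11) = mex{1} = 0
So g(11) = 0.
By the Sprague-Grundy theorem, the Grundy value of a sum of independent games is the XOR of the component values.
Combined value = 1 ⊕ 0 = 1.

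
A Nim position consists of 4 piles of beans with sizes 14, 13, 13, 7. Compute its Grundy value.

Nim-sum: 14 ^ 13 ^ 13 ^ 7 = 9.

9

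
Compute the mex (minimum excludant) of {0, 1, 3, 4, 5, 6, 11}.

The values 0, 1 are all present; 2 is the first non-negative integer missing from the set.

2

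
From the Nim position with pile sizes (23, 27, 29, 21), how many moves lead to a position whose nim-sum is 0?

3

Nim-sum: 23 XOR 27 XOR 29 XOR 21 = 4.
The overall nim-sum is X = 4. A pile of size p has a winning move iff p XOR X < p (reduce it to p XOR X).
  23: 23 XOR 4 = 19 < 23 — winning move (to 19).
  27: 27 XOR 4 = 31 ≥ 27 — no move.
  29: 29 XOR 4 = 25 < 29 — winning move (to 25).
  21: 21 XOR 4 = 17 < 21 — winning move (to 17).
That gives 3 winning moves.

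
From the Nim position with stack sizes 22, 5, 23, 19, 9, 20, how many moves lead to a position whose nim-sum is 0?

1

In binary:
  10110  (22)
  00101  (5)
  10111  (23)
  10011  (19)
  01001  (9)
  10100  (20)
  -----
  01010  (10)
The overall nim-sum is X = 10. A stack of size p has a winning move iff p XOR X < p (reduce it to p XOR X).
  22: 22 XOR 10 = 28 ≥ 22 — no move.
  5: 5 XOR 10 = 15 ≥ 5 — no move.
  23: 23 XOR 10 = 29 ≥ 23 — no move.
  19: 19 XOR 10 = 25 ≥ 19 — no move.
  9: 9 XOR 10 = 3 < 9 — winning move (to 3).
  20: 20 XOR 10 = 30 ≥ 20 — no move.
That gives 1 winning move.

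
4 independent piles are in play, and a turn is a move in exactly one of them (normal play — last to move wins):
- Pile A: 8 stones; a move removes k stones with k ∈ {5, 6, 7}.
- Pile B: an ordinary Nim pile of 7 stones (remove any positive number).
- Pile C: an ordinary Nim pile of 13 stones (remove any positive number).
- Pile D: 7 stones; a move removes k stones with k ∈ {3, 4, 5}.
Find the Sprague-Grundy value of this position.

For pile A, compute g(0), g(1), … with moves {5, 6, 7}:
k:     0  1  2  3  4  5  6  7  8
g(k):  0  0  0  0  0  1  1  1  1
So g(8) = 1.
Pile B is a plain Nim pile of size 7, so its Grundy value is 7.
Pile C is a plain Nim pile of size 13, so its Grundy value is 13.
Grundy values for pile D (subtraction set {3, 4, 5}):
k:     0  1  2  3  4  5  6  7
g(k):  0  0  0  1  1  1  2  2
So g(7) = 2.
The value of a disjunctive sum is the nim-sum of the parts.
Combined value = 1 ⊕ 7 ⊕ 13 ⊕ 2 = 9.

9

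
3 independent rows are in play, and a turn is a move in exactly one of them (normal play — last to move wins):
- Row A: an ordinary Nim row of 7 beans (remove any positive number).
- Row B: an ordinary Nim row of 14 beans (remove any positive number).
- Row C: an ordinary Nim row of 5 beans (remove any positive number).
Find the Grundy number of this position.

Row A is a plain Nim row of size 7, so its Grundy value is 7.
Row B is a plain Nim row of size 14, so its Grundy value is 14.
Row C is a plain Nim row of size 5, so its Grundy value is 5.
By the Sprague-Grundy theorem, the Grundy value of a sum of independent games is the XOR of the component values.
Combined value = 7 ⊕ 14 ⊕ 5 = 12.

12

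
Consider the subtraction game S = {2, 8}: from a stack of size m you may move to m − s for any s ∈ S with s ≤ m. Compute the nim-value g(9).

2

Grundy values for subtraction set {2, 8}:
k:     0  1  2  3  4  5  6  7  8  9
g(k):  0  0  1  1  0  0  1  1  2  2
So g(9) = 2.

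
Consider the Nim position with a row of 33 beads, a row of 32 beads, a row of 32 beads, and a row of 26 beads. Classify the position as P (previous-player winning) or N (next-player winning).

N-position

Write each in binary and XOR column by column:
  100001  (33)
  100000  (32)
  100000  (32)
  011010  (26)
  ------
  111011  (59)
The nim-sum is 59 ≠ 0, so this is an N-position: the player to move can win.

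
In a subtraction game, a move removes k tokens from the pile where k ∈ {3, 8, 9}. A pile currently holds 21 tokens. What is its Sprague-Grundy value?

1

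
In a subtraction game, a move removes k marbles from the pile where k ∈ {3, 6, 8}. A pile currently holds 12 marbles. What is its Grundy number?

Build the Grundy sequence with g(k) = mex{g(k−s) : s ∈ {3, 6, 8}, s ≤ k}:
g(0) = mex{} = 0
g(1) = mex{} = 0
g(2) = mex{} = 0
g(3) = mex{0} = 1
g(4) = mex{0} = 1
g(5) = mex{0} = 1
g(6) = mex{0,1} = 2
g(7) = mex{0,1} = 2
g(8) = mex{0,1} = 2
g(9) = mex{0,1,2} = 3
g(10) = mex{0,1,2} = 3
g(11) = mex{1,2} = 0
g(12) = mex{1,2,3} = 0
So g(12) = 0.

0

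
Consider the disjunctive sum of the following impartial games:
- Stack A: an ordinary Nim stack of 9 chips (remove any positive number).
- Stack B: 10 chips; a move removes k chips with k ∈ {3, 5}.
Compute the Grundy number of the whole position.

Stack A is a plain Nim stack of size 9, so its Grundy value is 9.
Build the Grundy sequence for stack B with g(k) = mex{g(k−s) : s ∈ {3, 5}, s ≤ k}:
g(0) = mex{} = 0
g(1) = mex{} = 0
g(2) = mex{} = 0
g(3) = mex{0} = 1
g(4) = mex{0} = 1
g(5) = mex{0} = 1
g(6) = mex{0,1} = 2
g(7) = mex{0,1} = 2
g(8) = mex{1} = 0
g(9) = mex{1,2} = 0
g(10) = mex{1,2} = 0
So g(10) = 0.
The value of a disjunctive sum is the nim-sum of the parts.
Combined value = 9 ⊕ 0 = 9.

9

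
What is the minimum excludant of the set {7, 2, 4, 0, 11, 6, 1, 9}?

3

The values 0, 1, 2 are all present; 3 is the first non-negative integer missing from the set.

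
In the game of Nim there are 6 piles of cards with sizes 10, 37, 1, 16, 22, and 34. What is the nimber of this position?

10

Compute the nim-sum pairwise:
10 ⊕ 37 = 47
47 ⊕ 1 = 46
46 ⊕ 16 = 62
62 ⊕ 22 = 40
40 ⊕ 34 = 10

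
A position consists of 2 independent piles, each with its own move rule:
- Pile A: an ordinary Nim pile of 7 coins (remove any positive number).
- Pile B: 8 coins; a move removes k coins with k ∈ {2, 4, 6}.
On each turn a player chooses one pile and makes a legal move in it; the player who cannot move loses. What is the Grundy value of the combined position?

Pile A is a plain Nim pile of size 7, so its Grundy value is 7.
For pile B, compute g(0), g(1), … with moves {2, 4, 6}:
k:     0  1  2  3  4  5  6  7  8
g(k):  0  0  1  1  2  2  3  3  0
So g(8) = 0.
The value of a disjunctive sum is the nim-sum of the parts.
Combined value = 7 XOR 0 = 7.

7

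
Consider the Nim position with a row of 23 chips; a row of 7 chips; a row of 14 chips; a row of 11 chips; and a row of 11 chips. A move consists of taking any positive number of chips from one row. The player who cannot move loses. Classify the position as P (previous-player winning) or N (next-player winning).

Write each in binary and XOR column by column:
  10111  (23)
  00111  (7)
  01110  (14)
  01011  (11)
  01011  (11)
  -----
  11110  (30)
The nim-sum is 30 ≠ 0, so this is an N-position: the player to move can win.

N-position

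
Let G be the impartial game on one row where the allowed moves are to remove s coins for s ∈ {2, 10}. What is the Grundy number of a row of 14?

Grundy values for subtraction set {2, 10}:
k:     0  1  2  3  4  5  6  7  8  9 10 11 12 13 14
g(k):  0  0  1  1  0  0  1  1  0  0  1  1  0  0  1
So g(14) = 1.

1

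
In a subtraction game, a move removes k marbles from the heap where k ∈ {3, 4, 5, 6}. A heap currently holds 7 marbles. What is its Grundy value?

2

Grundy values for subtraction set {3, 4, 5, 6}:
g(0) = mex{} = 0
g(1) = mex{} = 0
g(2) = mex{} = 0
g(3) = mex{0} = 1
g(4) = mex{0} = 1
g(5) = mex{0} = 1
g(6) = mex{0,1} = 2
g(7) = mex{0,1} = 2
So g(7) = 2.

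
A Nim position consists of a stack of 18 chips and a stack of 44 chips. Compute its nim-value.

62

Bitwise XOR of the heap sizes:
  010010  (18)
  101100  (44)
  ------
  111110  (62)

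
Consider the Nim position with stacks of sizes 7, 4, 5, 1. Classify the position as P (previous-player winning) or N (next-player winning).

N-position

Write each in binary and XOR column by column:
  111  (7)
  100  (4)
  101  (5)
  001  (1)
  ---
  111  (7)
The nim-sum is 7 ≠ 0, so this is an N-position: the player to move can win.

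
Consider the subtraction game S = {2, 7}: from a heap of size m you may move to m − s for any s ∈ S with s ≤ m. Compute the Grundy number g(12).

1

Compute g(0), g(1), … for moves {2, 7}:
k:     0  1  2  3  4  5  6  7  8  9 10 11 12
g(k):  0  0  1  1  0  0  1  1  2  0  0  1  1
So g(12) = 1.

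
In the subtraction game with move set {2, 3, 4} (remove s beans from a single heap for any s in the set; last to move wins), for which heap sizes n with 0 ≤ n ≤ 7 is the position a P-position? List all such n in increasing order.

0, 1, 6, 7

Build the Grundy sequence with g(k) = mex{g(k−s) : s ∈ {2, 3, 4}, s ≤ k}:
g(0) = mex{} = 0
g(1) = mex{} = 0
g(2) = mex{0} = 1
g(3) = mex{0} = 1
g(4) = mex{0,1} = 2
g(5) = mex{0,1} = 2
g(6) = mex{1,2} = 0
g(7) = mex{1,2} = 0
The P-positions (g = 0) in 0..7 are 0, 1, 6, 7.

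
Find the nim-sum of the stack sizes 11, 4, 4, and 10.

1

Write each in binary and XOR column by column:
  1011  (11)
  0100  (4)
  0100  (4)
  1010  (10)
  ----
  0001  (1)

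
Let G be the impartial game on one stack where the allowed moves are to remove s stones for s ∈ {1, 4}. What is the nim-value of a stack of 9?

2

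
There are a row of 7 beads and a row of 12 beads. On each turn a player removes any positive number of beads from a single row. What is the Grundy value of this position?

11

Write each in binary and XOR column by column:
  0111  (7)
  1100  (12)
  ----
  1011  (11)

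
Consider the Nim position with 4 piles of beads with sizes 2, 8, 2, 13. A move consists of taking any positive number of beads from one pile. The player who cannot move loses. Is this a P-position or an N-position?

N-position

Bitwise XOR of the heap sizes:
  0010  (2)
  1000  (8)
  0010  (2)
  1101  (13)
  ----
  0101  (5)
The nim-sum is 5 ≠ 0, so this is an N-position: the player to move can win.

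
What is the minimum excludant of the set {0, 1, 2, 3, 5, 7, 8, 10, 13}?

4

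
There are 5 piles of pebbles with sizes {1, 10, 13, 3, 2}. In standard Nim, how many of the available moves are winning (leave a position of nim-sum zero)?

Compute the nim-sum pairwise:
1 ⊕ 10 = 11
11 ⊕ 13 = 6
6 ⊕ 3 = 5
5 ⊕ 2 = 7
The overall nim-sum is X = 7. A pile of size p has a winning move iff p XOR X < p (reduce it to p XOR X).
  1: 1 XOR 7 = 6 ≥ 1 — no move.
  10: 10 XOR 7 = 13 ≥ 10 — no move.
  13: 13 XOR 7 = 10 < 13 — winning move (to 10).
  3: 3 XOR 7 = 4 ≥ 3 — no move.
  2: 2 XOR 7 = 5 ≥ 2 — no move.
That gives 1 winning move.

1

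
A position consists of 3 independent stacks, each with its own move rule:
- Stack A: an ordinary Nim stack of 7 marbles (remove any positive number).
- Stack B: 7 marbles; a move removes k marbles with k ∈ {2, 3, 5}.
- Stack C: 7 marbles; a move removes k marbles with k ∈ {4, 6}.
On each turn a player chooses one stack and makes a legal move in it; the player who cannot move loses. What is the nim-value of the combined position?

Stack A is a plain Nim stack of size 7, so its Grundy value is 7.
For stack B, compute g(0), g(1), … with moves {2, 3, 5}:
g(0) = mex{} = 0
g(1) = mex{} = 0
g(2) = mex{0} = 1
g(3) = mex{0} = 1
g(4) = mex{0,1} = 2
g(5) = mex{0,1} = 2
g(6) = mex{0,1,2} = 3
g(7) = mex{1,2} = 0
So g(7) = 0.
For stack C, compute g(0), g(1), … with moves {4, 6}:
k:     0  1  2  3  4  5  6  7
g(k):  0  0  0  0  1  1  1  1
So g(7) = 1.
The value of a disjunctive sum is the nim-sum of the parts.
Combined value = 7 ⊕ 0 ⊕ 1 = 6.

6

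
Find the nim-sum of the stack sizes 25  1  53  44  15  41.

Write each in binary and XOR column by column:
  011001  (25)
  000001  (1)
  110101  (53)
  101100  (44)
  001111  (15)
  101001  (41)
  ------
  100111  (39)

39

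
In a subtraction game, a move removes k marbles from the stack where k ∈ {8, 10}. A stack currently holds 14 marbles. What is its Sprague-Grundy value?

1

Compute g(0), g(1), … for moves {8, 10}:
g(0) = mex{} = 0
g(1) = mex{} = 0
g(2) = mex{} = 0
g(3) = mex{} = 0
g(4) = mex{} = 0
g(5) = mex{} = 0
g(6) = mex{} = 0
g(7) = mex{} = 0
g(8) = mex{0} = 1
g(9) = mex{0} = 1
g(10) = mex{0} = 1
g(11) = mex{0} = 1
g(12) = mex{0} = 1
g(13) = mex{0} = 1
g(14) = mex{0} = 1
So g(14) = 1.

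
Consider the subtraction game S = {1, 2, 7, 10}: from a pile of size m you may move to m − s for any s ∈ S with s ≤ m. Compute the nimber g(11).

Build the Grundy sequence with g(k) = mex{g(k−s) : s ∈ {1, 2, 7, 10}, s ≤ k}:
k:     0  1  2  3  4  5  6  7  8  9 10 11
g(k):  0  1  2  0  1  2  0  1  2  0  1  2
So g(11) = 2.

2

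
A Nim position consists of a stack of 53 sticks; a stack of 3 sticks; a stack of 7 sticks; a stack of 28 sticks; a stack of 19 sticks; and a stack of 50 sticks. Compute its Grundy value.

Compute the nim-sum pairwise:
53 ⊕ 3 = 54
54 ⊕ 7 = 49
49 ⊕ 28 = 45
45 ⊕ 19 = 62
62 ⊕ 50 = 12

12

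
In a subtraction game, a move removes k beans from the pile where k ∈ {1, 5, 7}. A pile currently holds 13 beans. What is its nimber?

Compute g(0), g(1), … for moves {1, 5, 7}:
k:     0  1  2  3  4  5  6  7  8  9 10 11 12 13
g(k):  0  1  0  1  0  1  0  1  0  1  0  1  0  1
So g(13) = 1.

1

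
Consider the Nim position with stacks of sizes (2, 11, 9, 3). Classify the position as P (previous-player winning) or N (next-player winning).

N-position

Compute the nim-sum pairwise:
2 ⊕ 11 = 9
9 ⊕ 9 = 0
0 ⊕ 3 = 3
The nim-sum is 3 ≠ 0, so this is an N-position: the player to move can win.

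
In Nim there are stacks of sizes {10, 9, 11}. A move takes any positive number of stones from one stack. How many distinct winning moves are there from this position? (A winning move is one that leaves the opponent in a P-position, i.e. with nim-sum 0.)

3

Compute the nim-sum pairwise:
10 ⊕ 9 = 3
3 ⊕ 11 = 8
The overall nim-sum is X = 8. A stack of size p has a winning move iff p XOR X < p (reduce it to p XOR X).
  10: 10 XOR 8 = 2 < 10 — winning move (to 2).
  9: 9 XOR 8 = 1 < 9 — winning move (to 1).
  11: 11 XOR 8 = 3 < 11 — winning move (to 3).
That gives 3 winning moves.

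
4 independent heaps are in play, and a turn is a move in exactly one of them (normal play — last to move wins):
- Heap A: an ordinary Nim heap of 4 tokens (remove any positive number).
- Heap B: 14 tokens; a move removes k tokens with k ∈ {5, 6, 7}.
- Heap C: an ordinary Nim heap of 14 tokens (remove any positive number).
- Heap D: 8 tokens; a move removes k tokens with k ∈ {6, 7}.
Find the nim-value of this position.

Heap A is a plain Nim heap of size 4, so its Grundy value is 4.
Build the Grundy sequence for heap B with g(k) = mex{g(k−s) : s ∈ {5, 6, 7}, s ≤ k}:
k:     0  1  2  3  4  5  6  7  8  9 10 11 12 13 14
g(k):  0  0  0  0  0  1  1  1  1  1  2  2  0  0  0
So g(14) = 0.
Heap C is a plain Nim heap of size 14, so its Grundy value is 14.
For heap D, compute g(0), g(1), … with moves {6, 7}:
k:     0  1  2  3  4  5  6  7  8
g(k):  0  0  0  0  0  0  1  1  1
So g(8) = 1.
By the Sprague-Grundy theorem, the Grundy value of a sum of independent games is the XOR of the component values.
Combined value = 4 ⊕ 0 ⊕ 14 ⊕ 1 = 11.

11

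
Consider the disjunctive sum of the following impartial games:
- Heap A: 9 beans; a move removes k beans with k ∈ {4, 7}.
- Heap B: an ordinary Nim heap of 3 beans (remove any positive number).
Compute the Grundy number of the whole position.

For heap A, compute g(0), g(1), … with moves {4, 7}:
k:     0  1  2  3  4  5  6  7  8  9
g(k):  0  0  0  0  1  1  1  1  2  2
So g(9) = 2.
Heap B is a plain Nim heap of size 3, so its Grundy value is 3.
By the Sprague-Grundy theorem, the Grundy value of a sum of independent games is the XOR of the component values.
Combined value = 2 XOR 3 = 1.

1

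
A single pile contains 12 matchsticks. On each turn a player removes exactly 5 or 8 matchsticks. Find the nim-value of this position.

2

Compute g(0), g(1), … for moves {5, 8}:
k:     0  1  2  3  4  5  6  7  8  9 10 11 12
g(k):  0  0  0  0  0  1  1  1  1  1  2  2  2
So g(12) = 2.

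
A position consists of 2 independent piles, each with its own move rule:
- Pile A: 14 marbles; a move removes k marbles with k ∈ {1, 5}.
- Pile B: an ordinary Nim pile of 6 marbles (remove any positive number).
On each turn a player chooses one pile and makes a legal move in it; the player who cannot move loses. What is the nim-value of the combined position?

Build the Grundy sequence for pile A with g(k) = mex{g(k−s) : s ∈ {1, 5}, s ≤ k}:
k:     0  1  2  3  4  5  6  7  8  9 10 11 12 13 14
g(k):  0  1  0  1  0  1  0  1  0  1  0  1  0  1  0
So g(14) = 0.
Pile B is a plain Nim pile of size 6, so its Grundy value is 6.
By the Sprague-Grundy theorem, the Grundy value of a sum of independent games is the XOR of the component values.
Combined value = 0 XOR 6 = 6.

6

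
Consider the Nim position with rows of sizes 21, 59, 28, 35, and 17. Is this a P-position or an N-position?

Compute the nim-sum pairwise:
21 ⊕ 59 = 46
46 ⊕ 28 = 50
50 ⊕ 35 = 17
17 ⊕ 17 = 0
The nim-sum is 0, so this is a P-position: the player to move is in a losing position under optimal play.

P-position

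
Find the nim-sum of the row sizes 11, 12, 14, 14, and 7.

Nim-sum: 11 ^ 12 ^ 14 ^ 14 ^ 7 = 0.

0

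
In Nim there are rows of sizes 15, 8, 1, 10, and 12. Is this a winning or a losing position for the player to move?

In binary:
  1111  (15)
  1000  (8)
  0001  (1)
  1010  (10)
  1100  (12)
  ----
  0000  (0)
The nim-sum is 0, so this is a P-position: the player to move is in a losing position under optimal play.

Losing position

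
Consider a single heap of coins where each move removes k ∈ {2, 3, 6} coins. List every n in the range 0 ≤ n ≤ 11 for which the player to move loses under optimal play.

0, 1, 5, 9, 10

Compute g(0), g(1), … for moves {2, 3, 6}:
g(0) = mex{} = 0
g(1) = mex{} = 0
g(2) = mex{0} = 1
g(3) = mex{0} = 1
g(4) = mex{0,1} = 2
g(5) = mex{1} = 0
g(6) = mex{0,1,2} = 3
g(7) = mex{0,2} = 1
g(8) = mex{0,1,3} = 2
g(9) = mex{1,3} = 0
g(10) = mex{1,2} = 0
g(11) = mex{0,2} = 1
The P-positions (g = 0) in 0..11 are 0, 1, 5, 9, 10.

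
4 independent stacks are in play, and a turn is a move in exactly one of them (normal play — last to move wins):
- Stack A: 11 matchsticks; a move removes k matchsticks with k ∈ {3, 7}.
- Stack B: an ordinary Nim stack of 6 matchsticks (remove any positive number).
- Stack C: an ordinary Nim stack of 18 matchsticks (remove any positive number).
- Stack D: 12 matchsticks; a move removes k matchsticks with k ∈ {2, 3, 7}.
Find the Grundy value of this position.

21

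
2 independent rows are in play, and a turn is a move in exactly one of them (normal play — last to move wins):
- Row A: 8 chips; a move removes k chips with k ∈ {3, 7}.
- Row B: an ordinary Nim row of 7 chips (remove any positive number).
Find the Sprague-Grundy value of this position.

5

Build the Grundy sequence for row A with g(k) = mex{g(k−s) : s ∈ {3, 7}, s ≤ k}:
g(0) = mex{} = 0
g(1) = mex{} = 0
g(2) = mex{} = 0
g(3) = mex{0} = 1
g(4) = mex{0} = 1
g(5) = mex{0} = 1
g(6) = mex{1} = 0
g(7) = mex{0,1} = 2
g(8) = mex{0,1} = 2
So g(8) = 2.
Row B is a plain Nim row of size 7, so its Grundy value is 7.
By the Sprague-Grundy theorem, the Grundy value of a sum of independent games is the XOR of the component values.
Combined value = 2 XOR 7 = 5.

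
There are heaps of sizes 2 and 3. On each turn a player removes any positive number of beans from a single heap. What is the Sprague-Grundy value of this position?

1

Compute the nim-sum pairwise:
2 XOR 3 = 1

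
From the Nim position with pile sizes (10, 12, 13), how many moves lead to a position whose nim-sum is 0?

3

Nim-sum: 10 XOR 12 XOR 13 = 11.
The overall nim-sum is X = 11. A pile of size p has a winning move iff p XOR X < p (reduce it to p XOR X).
  10: 10 XOR 11 = 1 < 10 — winning move (to 1).
  12: 12 XOR 11 = 7 < 12 — winning move (to 7).
  13: 13 XOR 11 = 6 < 13 — winning move (to 6).
That gives 3 winning moves.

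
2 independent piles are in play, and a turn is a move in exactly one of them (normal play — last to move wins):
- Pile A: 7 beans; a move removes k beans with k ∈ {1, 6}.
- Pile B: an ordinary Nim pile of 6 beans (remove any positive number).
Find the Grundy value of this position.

Build the Grundy sequence for pile A with g(k) = mex{g(k−s) : s ∈ {1, 6}, s ≤ k}:
g(0) = mex{} = 0
g(1) = mex{0} = 1
g(2) = mex{1} = 0
g(3) = mex{0} = 1
g(4) = mex{1} = 0
g(5) = mex{0} = 1
g(6) = mex{0,1} = 2
g(7) = mex{1,2} = 0
So g(7) = 0.
Pile B is a plain Nim pile of size 6, so its Grundy value is 6.
By the Sprague-Grundy theorem, the Grundy value of a sum of independent games is the XOR of the component values.
Combined value = 0 XOR 6 = 6.

6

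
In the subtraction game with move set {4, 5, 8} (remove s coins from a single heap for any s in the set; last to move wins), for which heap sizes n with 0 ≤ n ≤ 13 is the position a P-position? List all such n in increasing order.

Grundy values for subtraction set {4, 5, 8}:
g(0) = mex{} = 0
g(1) = mex{} = 0
g(2) = mex{} = 0
g(3) = mex{} = 0
g(4) = mex{0} = 1
g(5) = mex{0} = 1
g(6) = mex{0} = 1
g(7) = mex{0} = 1
g(8) = mex{0,1} = 2
g(9) = mex{0,1} = 2
g(10) = mex{0,1} = 2
g(11) = mex{0,1} = 2
g(12) = mex{1,2} = 0
g(13) = mex{1,2} = 0
The P-positions (g = 0) in 0..13 are 0, 1, 2, 3, 12, 13.

0, 1, 2, 3, 12, 13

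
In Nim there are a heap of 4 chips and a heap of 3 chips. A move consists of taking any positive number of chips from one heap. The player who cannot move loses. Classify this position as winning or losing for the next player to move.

Winning position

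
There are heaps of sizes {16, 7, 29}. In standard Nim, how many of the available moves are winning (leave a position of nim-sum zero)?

1

Nim-sum: 16 XOR 7 XOR 29 = 10.
The overall nim-sum is X = 10. A heap of size p has a winning move iff p XOR X < p (reduce it to p XOR X).
  16: 16 XOR 10 = 26 ≥ 16 — no move.
  7: 7 XOR 10 = 13 ≥ 7 — no move.
  29: 29 XOR 10 = 23 < 29 — winning move (to 23).
That gives 1 winning move.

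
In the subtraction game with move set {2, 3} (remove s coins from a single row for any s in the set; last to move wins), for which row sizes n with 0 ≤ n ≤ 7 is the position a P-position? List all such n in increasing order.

0, 1, 5, 6

Grundy values for subtraction set {2, 3}:
g(0) = mex{} = 0
g(1) = mex{} = 0
g(2) = mex{0} = 1
g(3) = mex{0} = 1
g(4) = mex{0,1} = 2
g(5) = mex{1} = 0
g(6) = mex{1,2} = 0
g(7) = mex{0,2} = 1
The P-positions (g = 0) in 0..7 are 0, 1, 5, 6.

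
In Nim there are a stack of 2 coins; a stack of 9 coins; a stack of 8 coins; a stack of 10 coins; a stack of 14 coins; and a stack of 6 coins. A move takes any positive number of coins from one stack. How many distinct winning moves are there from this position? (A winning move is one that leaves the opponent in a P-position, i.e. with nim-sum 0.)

1

Nim-sum: 2 XOR 9 XOR 8 XOR 10 XOR 14 XOR 6 = 1.
The overall nim-sum is X = 1. A stack of size p has a winning move iff p XOR X < p (reduce it to p XOR X).
  2: 2 XOR 1 = 3 ≥ 2 — no move.
  9: 9 XOR 1 = 8 < 9 — winning move (to 8).
  8: 8 XOR 1 = 9 ≥ 8 — no move.
  10: 10 XOR 1 = 11 ≥ 10 — no move.
  14: 14 XOR 1 = 15 ≥ 14 — no move.
  6: 6 XOR 1 = 7 ≥ 6 — no move.
That gives 1 winning move.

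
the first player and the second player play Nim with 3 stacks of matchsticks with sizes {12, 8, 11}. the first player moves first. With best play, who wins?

Nim-sum: 12 ⊕ 8 ⊕ 11 = 15.
The nim-sum is 15 ≠ 0, so this is an N-position: the player to move can win; the first player has a winning move.

the first player wins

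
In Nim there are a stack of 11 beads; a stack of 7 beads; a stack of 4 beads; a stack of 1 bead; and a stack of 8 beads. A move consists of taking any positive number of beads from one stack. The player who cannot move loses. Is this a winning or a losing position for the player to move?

Winning position

Nim-sum: 11 ⊕ 7 ⊕ 4 ⊕ 1 ⊕ 8 = 1.
The nim-sum is 1 ≠ 0, so this is an N-position: the player to move can win.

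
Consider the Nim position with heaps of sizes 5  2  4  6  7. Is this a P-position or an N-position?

N-position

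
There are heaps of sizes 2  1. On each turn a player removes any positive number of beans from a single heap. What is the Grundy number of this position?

Nim-sum: 2 XOR 1 = 3.

3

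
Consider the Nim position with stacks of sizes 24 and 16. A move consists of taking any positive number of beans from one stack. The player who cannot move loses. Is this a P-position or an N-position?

N-position

Nim-sum: 24 XOR 16 = 8.
The nim-sum is 8 ≠ 0, so this is an N-position: the player to move can win.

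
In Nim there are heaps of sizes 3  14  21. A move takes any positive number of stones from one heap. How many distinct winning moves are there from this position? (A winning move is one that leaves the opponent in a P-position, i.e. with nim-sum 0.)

1

In binary:
  00011  (3)
  01110  (14)
  10101  (21)
  -----
  11000  (24)
The overall nim-sum is X = 24. A heap of size p has a winning move iff p XOR X < p (reduce it to p XOR X).
  3: 3 XOR 24 = 27 ≥ 3 — no move.
  14: 14 XOR 24 = 22 ≥ 14 — no move.
  21: 21 XOR 24 = 13 < 21 — winning move (to 13).
That gives 1 winning move.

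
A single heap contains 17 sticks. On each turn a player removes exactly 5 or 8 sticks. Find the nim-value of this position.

0

Grundy values for subtraction set {5, 8}:
k:     0  1  2  3  4  5  6  7  8  9 10 11 12 13 14 15 16 17
g(k):  0  0  0  0  0  1  1  1  1  1  2  2  2  0  0  0  0  0
So g(17) = 0.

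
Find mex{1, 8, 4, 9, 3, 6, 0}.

The values 0, 1 are all present; 2 is the first non-negative integer missing from the set.

2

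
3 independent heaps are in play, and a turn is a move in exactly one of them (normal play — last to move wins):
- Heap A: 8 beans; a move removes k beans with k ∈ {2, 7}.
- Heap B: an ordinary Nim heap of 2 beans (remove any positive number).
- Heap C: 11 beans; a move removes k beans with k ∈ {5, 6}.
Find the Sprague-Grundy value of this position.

Build the Grundy sequence for heap A with g(k) = mex{g(k−s) : s ∈ {2, 7}, s ≤ k}:
g(0) = mex{} = 0
g(1) = mex{} = 0
g(2) = mex{0} = 1
g(3) = mex{0} = 1
g(4) = mex{1} = 0
g(5) = mex{1} = 0
g(6) = mex{0} = 1
g(7) = mex{0} = 1
g(8) = mex{0,1} = 2
So g(8) = 2.
Heap B is a plain Nim heap of size 2, so its Grundy value is 2.
For heap C, compute g(0), g(1), … with moves {5, 6}:
k:     0  1  2  3  4  5  6  7  8  9 10 11
g(k):  0  0  0  0  0  1  1  1  1  1  2  0
So g(11) = 0.
The value of a disjunctive sum is the nim-sum of the parts.
Combined value = 2 XOR 2 XOR 0 = 0.

0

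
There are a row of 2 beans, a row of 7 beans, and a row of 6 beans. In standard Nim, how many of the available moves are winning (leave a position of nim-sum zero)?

3

Nim-sum: 2 ⊕ 7 ⊕ 6 = 3.
The overall nim-sum is X = 3. A row of size p has a winning move iff p XOR X < p (reduce it to p XOR X).
  2: 2 XOR 3 = 1 < 2 — winning move (to 1).
  7: 7 XOR 3 = 4 < 7 — winning move (to 4).
  6: 6 XOR 3 = 5 < 6 — winning move (to 5).
That gives 3 winning moves.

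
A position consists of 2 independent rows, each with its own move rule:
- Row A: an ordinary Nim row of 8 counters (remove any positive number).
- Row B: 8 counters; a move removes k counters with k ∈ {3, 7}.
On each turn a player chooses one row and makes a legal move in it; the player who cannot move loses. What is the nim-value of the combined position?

10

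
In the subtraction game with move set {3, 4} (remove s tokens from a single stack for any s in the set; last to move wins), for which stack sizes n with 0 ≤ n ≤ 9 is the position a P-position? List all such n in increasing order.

Build the Grundy sequence with g(k) = mex{g(k−s) : s ∈ {3, 4}, s ≤ k}:
g(0) = mex{} = 0
g(1) = mex{} = 0
g(2) = mex{} = 0
g(3) = mex{0} = 1
g(4) = mex{0} = 1
g(5) = mex{0} = 1
g(6) = mex{0,1} = 2
g(7) = mex{1} = 0
g(8) = mex{1} = 0
g(9) = mex{1,2} = 0
The P-positions (g = 0) in 0..9 are 0, 1, 2, 7, 8, 9.

0, 1, 2, 7, 8, 9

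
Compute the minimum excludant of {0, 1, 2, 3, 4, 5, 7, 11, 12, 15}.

The values 0, 1, 2, 3, 4, 5 are all present; 6 is the first non-negative integer missing from the set.

6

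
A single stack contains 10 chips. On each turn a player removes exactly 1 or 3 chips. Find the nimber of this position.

0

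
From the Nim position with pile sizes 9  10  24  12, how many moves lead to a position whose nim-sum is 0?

1

Nim-sum: 9 ^ 10 ^ 24 ^ 12 = 23.
The overall nim-sum is X = 23. A pile of size p has a winning move iff p XOR X < p (reduce it to p XOR X).
  9: 9 XOR 23 = 30 ≥ 9 — no move.
  10: 10 XOR 23 = 29 ≥ 10 — no move.
  24: 24 XOR 23 = 15 < 24 — winning move (to 15).
  12: 12 XOR 23 = 27 ≥ 12 — no move.
That gives 1 winning move.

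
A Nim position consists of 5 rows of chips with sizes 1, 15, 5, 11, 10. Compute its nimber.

10

In binary:
  0001  (1)
  1111  (15)
  0101  (5)
  1011  (11)
  1010  (10)
  ----
  1010  (10)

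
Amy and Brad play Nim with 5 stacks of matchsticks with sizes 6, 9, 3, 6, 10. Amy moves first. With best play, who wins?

Brad wins

Compute the nim-sum pairwise:
6 ⊕ 9 = 15
15 ⊕ 3 = 12
12 ⊕ 6 = 10
10 ⊕ 10 = 0
The nim-sum is 0, so this is a P-position: the player to move is in a losing position under optimal play; Amy is about to move from it and so loses — Brad wins.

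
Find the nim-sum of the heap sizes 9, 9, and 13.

Nim-sum: 9 ^ 9 ^ 13 = 13.

13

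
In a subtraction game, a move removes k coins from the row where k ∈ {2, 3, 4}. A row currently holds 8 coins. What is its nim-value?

1

Compute g(0), g(1), … for moves {2, 3, 4}:
g(0) = mex{} = 0
g(1) = mex{} = 0
g(2) = mex{0} = 1
g(3) = mex{0} = 1
g(4) = mex{0,1} = 2
g(5) = mex{0,1} = 2
g(6) = mex{1,2} = 0
g(7) = mex{1,2} = 0
g(8) = mex{0,2} = 1
So g(8) = 1.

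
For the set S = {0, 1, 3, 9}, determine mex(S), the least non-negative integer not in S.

2

The values 0, 1 are all present; 2 is the first non-negative integer missing from the set.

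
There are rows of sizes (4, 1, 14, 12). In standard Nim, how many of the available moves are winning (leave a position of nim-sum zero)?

In binary:
  0100  (4)
  0001  (1)
  1110  (14)
  1100  (12)
  ----
  0111  (7)
The overall nim-sum is X = 7. A row of size p has a winning move iff p XOR X < p (reduce it to p XOR X).
  4: 4 XOR 7 = 3 < 4 — winning move (to 3).
  1: 1 XOR 7 = 6 ≥ 1 — no move.
  14: 14 XOR 7 = 9 < 14 — winning move (to 9).
  12: 12 XOR 7 = 11 < 12 — winning move (to 11).
That gives 3 winning moves.

3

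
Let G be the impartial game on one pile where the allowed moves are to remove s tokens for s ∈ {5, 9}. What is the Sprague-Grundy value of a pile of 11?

2

Grundy values for subtraction set {5, 9}:
g(0) = mex{} = 0
g(1) = mex{} = 0
g(2) = mex{} = 0
g(3) = mex{} = 0
g(4) = mex{} = 0
g(5) = mex{0} = 1
g(6) = mex{0} = 1
g(7) = mex{0} = 1
g(8) = mex{0} = 1
g(9) = mex{0} = 1
g(10) = mex{0,1} = 2
g(11) = mex{0,1} = 2
So g(11) = 2.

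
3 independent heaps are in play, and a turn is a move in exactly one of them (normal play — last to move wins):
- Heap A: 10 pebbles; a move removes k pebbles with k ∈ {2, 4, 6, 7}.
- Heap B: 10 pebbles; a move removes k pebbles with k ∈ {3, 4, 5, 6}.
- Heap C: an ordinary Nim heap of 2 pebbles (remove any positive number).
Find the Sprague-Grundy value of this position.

2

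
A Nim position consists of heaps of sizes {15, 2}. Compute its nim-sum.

13

Bitwise XOR of the heap sizes:
  1111  (15)
  0010  (2)
  ----
  1101  (13)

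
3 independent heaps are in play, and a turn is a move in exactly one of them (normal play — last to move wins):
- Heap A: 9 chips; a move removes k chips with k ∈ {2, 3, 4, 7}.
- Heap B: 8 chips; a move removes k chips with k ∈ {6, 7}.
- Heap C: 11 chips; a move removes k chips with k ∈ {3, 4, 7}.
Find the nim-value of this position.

5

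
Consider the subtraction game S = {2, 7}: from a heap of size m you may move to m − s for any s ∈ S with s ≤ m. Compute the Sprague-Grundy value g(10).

0

Build the Grundy sequence with g(k) = mex{g(k−s) : s ∈ {2, 7}, s ≤ k}:
g(0) = mex{} = 0
g(1) = mex{} = 0
g(2) = mex{0} = 1
g(3) = mex{0} = 1
g(4) = mex{1} = 0
g(5) = mex{1} = 0
g(6) = mex{0} = 1
g(7) = mex{0} = 1
g(8) = mex{0,1} = 2
g(9) = mex{1} = 0
g(10) = mex{1,2} = 0
So g(10) = 0.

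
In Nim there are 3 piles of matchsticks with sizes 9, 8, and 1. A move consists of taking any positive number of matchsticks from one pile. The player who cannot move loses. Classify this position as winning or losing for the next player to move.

Losing position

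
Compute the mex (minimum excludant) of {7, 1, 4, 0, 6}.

2

The values 0, 1 are all present; 2 is the first non-negative integer missing from the set.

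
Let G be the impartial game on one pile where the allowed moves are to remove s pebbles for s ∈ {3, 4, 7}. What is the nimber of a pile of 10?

0

Build the Grundy sequence with g(k) = mex{g(k−s) : s ∈ {3, 4, 7}, s ≤ k}:
k:     0  1  2  3  4  5  6  7  8  9 10
g(k):  0  0  0  1  1  1  2  2  2  3  0
So g(10) = 0.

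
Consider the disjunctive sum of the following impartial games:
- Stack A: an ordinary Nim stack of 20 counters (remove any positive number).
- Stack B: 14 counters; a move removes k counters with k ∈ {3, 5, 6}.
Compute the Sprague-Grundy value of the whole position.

21

Stack A is a plain Nim stack of size 20, so its Grundy value is 20.
Grundy values for stack B (subtraction set {3, 5, 6}):
g(0) = mex{} = 0
g(1) = mex{} = 0
g(2) = mex{} = 0
g(3) = mex{0} = 1
g(4) = mex{0} = 1
g(5) = mex{0} = 1
g(6) = mex{0,1} = 2
g(7) = mex{0,1} = 2
g(8) = mex{0,1} = 2
g(9) = mex{1,2} = 0
g(10) = mex{1,2} = 0
g(11) = mex{1,2} = 0
g(12) = mex{0,2} = 1
g(13) = mex{0,2} = 1
g(14) = mex{0,2} = 1
So g(14) = 1.
The value of a disjunctive sum is the nim-sum of the parts.
Combined value = 20 ⊕ 1 = 21.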